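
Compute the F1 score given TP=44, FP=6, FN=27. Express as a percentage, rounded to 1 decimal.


Precision = TP / (TP + FP) = 44 / 50 = 0.88
Recall = TP / (TP + FN) = 44 / 71 = 0.6197
F1 = 2 * P * R / (P + R)
= 2 * 0.88 * 0.6197 / (0.88 + 0.6197)
= 1.0907 / 1.4997
= 0.7273
As percentage: 72.7%

72.7


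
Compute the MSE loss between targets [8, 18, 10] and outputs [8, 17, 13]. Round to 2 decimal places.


Differences: [0, 1, -3]
Squared errors: [0, 1, 9]
Sum of squared errors = 10
MSE = 10 / 3 = 3.33

3.33


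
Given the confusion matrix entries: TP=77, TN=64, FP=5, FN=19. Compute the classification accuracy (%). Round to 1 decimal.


Accuracy = (TP + TN) / (TP + TN + FP + FN) * 100
= (77 + 64) / (77 + 64 + 5 + 19)
= 141 / 165
= 0.8545
= 85.5%

85.5


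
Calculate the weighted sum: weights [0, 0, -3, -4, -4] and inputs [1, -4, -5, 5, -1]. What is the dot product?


Element-wise products:
0 * 1 = 0
0 * -4 = 0
-3 * -5 = 15
-4 * 5 = -20
-4 * -1 = 4
Sum = 0 + 0 + 15 + -20 + 4
= -1

-1


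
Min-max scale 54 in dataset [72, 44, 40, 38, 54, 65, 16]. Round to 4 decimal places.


Min = 16, Max = 72
Range = 72 - 16 = 56
Scaled = (x - min) / (max - min)
= (54 - 16) / 56
= 38 / 56
= 0.6786

0.6786


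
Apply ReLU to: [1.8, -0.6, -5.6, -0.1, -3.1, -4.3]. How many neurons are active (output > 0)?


ReLU(x) = max(0, x) for each element:
ReLU(1.8) = 1.8
ReLU(-0.6) = 0
ReLU(-5.6) = 0
ReLU(-0.1) = 0
ReLU(-3.1) = 0
ReLU(-4.3) = 0
Active neurons (>0): 1

1


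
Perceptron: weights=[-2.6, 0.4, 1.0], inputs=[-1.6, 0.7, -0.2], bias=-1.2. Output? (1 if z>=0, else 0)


z = w . x + b
= -2.6*-1.6 + 0.4*0.7 + 1.0*-0.2 + -1.2
= 4.16 + 0.28 + -0.2 + -1.2
= 4.24 + -1.2
= 3.04
Since z = 3.04 >= 0, output = 1

1


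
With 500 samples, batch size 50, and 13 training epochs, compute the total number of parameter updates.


Iterations per epoch = 500 / 50 = 10
Total updates = iterations_per_epoch * epochs
= 10 * 13
= 130

130


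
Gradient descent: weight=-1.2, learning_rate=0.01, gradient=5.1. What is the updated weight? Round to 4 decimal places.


w_new = w_old - lr * gradient
= -1.2 - 0.01 * 5.1
= -1.2 - (0.051)
= -1.2510

-1.2510


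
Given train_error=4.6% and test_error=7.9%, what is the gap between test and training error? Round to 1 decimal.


Generalization gap = test_error - train_error
= 7.9 - 4.6
= 3.3%
A moderate gap.

3.3


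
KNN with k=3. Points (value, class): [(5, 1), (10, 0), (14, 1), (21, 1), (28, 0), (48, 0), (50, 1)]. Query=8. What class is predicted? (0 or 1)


Distances from query 8:
Point 10 (class 0): distance = 2
Point 5 (class 1): distance = 3
Point 14 (class 1): distance = 6
K=3 nearest neighbors: classes = [0, 1, 1]
Votes for class 1: 2 / 3
Majority vote => class 1

1


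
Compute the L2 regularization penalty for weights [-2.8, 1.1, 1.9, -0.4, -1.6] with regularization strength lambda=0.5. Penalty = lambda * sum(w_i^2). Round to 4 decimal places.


Squaring each weight:
(-2.8)^2 = 7.84
1.1^2 = 1.21
1.9^2 = 3.61
(-0.4)^2 = 0.16
(-1.6)^2 = 2.56
Sum of squares = 15.38
Penalty = 0.5 * 15.38 = 7.6900

7.6900


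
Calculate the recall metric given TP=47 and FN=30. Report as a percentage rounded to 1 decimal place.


Recall = TP / (TP + FN) * 100
= 47 / (47 + 30)
= 47 / 77
= 0.6104
= 61.0%

61.0


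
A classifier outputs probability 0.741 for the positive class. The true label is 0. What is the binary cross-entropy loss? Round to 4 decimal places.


For y=0: Loss = -log(1-p)
= -log(1 - 0.741)
= -log(0.259)
= -(-1.3509)
= 1.3509

1.3509


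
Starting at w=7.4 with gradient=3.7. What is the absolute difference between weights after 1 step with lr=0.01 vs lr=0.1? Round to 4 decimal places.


With lr=0.01: w_new = 7.4 - 0.01 * 3.7 = 7.363
With lr=0.1: w_new = 7.4 - 0.1 * 3.7 = 7.03
Absolute difference = |7.363 - 7.03|
= 0.3330

0.3330


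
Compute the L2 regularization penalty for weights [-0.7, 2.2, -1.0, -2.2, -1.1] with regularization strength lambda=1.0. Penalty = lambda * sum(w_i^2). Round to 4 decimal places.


Squaring each weight:
(-0.7)^2 = 0.49
2.2^2 = 4.84
(-1.0)^2 = 1.0
(-2.2)^2 = 4.84
(-1.1)^2 = 1.21
Sum of squares = 12.38
Penalty = 1.0 * 12.38 = 12.3800

12.3800


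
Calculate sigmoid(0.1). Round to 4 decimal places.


sigmoid(z) = 1 / (1 + exp(-z))
exp(-(0.1)) = exp(-0.1) = 0.9048
1 + 0.9048 = 1.9048
1 / 1.9048 = 0.5250

0.5250


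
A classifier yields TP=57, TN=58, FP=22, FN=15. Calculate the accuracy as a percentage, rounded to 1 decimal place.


Accuracy = (TP + TN) / (TP + TN + FP + FN) * 100
= (57 + 58) / (57 + 58 + 22 + 15)
= 115 / 152
= 0.7566
= 75.7%

75.7


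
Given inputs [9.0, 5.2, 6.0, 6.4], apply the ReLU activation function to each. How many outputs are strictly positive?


ReLU(x) = max(0, x) for each element:
ReLU(9.0) = 9.0
ReLU(5.2) = 5.2
ReLU(6.0) = 6.0
ReLU(6.4) = 6.4
Active neurons (>0): 4

4


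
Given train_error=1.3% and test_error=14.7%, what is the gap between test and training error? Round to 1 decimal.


Generalization gap = test_error - train_error
= 14.7 - 1.3
= 13.4%
A large gap suggests overfitting.

13.4


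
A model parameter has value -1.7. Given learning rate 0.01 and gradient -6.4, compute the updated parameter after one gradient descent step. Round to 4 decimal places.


w_new = w_old - lr * gradient
= -1.7 - 0.01 * -6.4
= -1.7 - (-0.064)
= -1.6360

-1.6360


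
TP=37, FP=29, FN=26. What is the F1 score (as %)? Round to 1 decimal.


Precision = TP / (TP + FP) = 37 / 66 = 0.5606
Recall = TP / (TP + FN) = 37 / 63 = 0.5873
F1 = 2 * P * R / (P + R)
= 2 * 0.5606 * 0.5873 / (0.5606 + 0.5873)
= 0.6585 / 1.1479
= 0.5736
As percentage: 57.4%

57.4


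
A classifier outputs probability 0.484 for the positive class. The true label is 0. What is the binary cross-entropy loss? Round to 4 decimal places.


For y=0: Loss = -log(1-p)
= -log(1 - 0.484)
= -log(0.516)
= -(-0.6616)
= 0.6616

0.6616


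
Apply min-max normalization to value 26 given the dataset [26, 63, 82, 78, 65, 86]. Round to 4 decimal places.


Min = 26, Max = 86
Range = 86 - 26 = 60
Scaled = (x - min) / (max - min)
= (26 - 26) / 60
= 0 / 60
= 0.0000

0.0000


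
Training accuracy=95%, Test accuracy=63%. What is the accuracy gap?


Gap = train_accuracy - test_accuracy
= 95 - 63
= 32%
This large gap strongly indicates overfitting.

32


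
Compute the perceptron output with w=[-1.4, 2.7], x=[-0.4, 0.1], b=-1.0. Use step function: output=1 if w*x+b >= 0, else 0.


z = w . x + b
= -1.4*-0.4 + 2.7*0.1 + -1.0
= 0.56 + 0.27 + -1.0
= 0.83 + -1.0
= -0.17
Since z = -0.17 < 0, output = 0

0


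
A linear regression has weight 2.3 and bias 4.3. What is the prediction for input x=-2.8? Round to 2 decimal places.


y = 2.3 * -2.8 + (4.3)
= -6.44 + (4.3)
= -2.14

-2.14


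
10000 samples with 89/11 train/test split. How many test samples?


Train samples = 10000 * 89% = 8900
Test samples = 10000 - 8900
= 1100

1100


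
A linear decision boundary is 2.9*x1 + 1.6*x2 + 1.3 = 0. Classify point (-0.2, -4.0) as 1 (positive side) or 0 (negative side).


Compute 2.9 * -0.2 + 1.6 * -4.0 + 1.3
= -0.58 + -6.4 + 1.3
= -5.68
Since -5.68 < 0, the point is on the negative side.

0


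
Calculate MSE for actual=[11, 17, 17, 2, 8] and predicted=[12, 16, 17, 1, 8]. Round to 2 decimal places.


Differences: [-1, 1, 0, 1, 0]
Squared errors: [1, 1, 0, 1, 0]
Sum of squared errors = 3
MSE = 3 / 5 = 0.60

0.60


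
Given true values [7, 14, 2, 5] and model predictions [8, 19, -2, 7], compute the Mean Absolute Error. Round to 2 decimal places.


Absolute errors: [1, 5, 4, 2]
Sum of absolute errors = 12
MAE = 12 / 4 = 3.00

3.00


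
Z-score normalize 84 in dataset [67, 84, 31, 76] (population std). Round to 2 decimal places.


Mean = (67 + 84 + 31 + 76) / 4 = 64.5
Variance = sum((x_i - mean)^2) / n = 410.25
Std = sqrt(410.25) = 20.2546
Z = (x - mean) / std
= (84 - 64.5) / 20.2546
= 19.5 / 20.2546
= 0.96

0.96


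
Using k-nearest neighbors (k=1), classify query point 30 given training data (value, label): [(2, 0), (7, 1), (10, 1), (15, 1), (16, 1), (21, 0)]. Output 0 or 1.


Distances from query 30:
Point 21 (class 0): distance = 9
K=1 nearest neighbors: classes = [0]
Votes for class 1: 0 / 1
Majority vote => class 0

0


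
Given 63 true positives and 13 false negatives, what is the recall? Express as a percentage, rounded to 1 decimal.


Recall = TP / (TP + FN) * 100
= 63 / (63 + 13)
= 63 / 76
= 0.8289
= 82.9%

82.9


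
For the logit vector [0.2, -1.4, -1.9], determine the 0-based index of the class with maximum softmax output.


Softmax is a monotonic transformation, so it preserves the argmax.
We need to find the index of the maximum logit.
Index 0: 0.2
Index 1: -1.4
Index 2: -1.9
Maximum logit = 0.2 at index 0

0


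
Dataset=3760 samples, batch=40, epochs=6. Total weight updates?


Iterations per epoch = 3760 / 40 = 94
Total updates = iterations_per_epoch * epochs
= 94 * 6
= 564

564


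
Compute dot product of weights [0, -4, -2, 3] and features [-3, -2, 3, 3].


Element-wise products:
0 * -3 = 0
-4 * -2 = 8
-2 * 3 = -6
3 * 3 = 9
Sum = 0 + 8 + -6 + 9
= 11

11


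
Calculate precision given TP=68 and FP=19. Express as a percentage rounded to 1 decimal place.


Precision = TP / (TP + FP) * 100
= 68 / (68 + 19)
= 68 / 87
= 0.7816
= 78.2%

78.2


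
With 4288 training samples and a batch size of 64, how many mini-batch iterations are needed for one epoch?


Iterations per epoch = dataset_size / batch_size
= 4288 / 64
= 67

67


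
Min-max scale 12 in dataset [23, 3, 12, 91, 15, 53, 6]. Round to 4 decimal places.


Min = 3, Max = 91
Range = 91 - 3 = 88
Scaled = (x - min) / (max - min)
= (12 - 3) / 88
= 9 / 88
= 0.1023

0.1023


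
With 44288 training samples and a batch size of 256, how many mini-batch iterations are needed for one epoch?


Iterations per epoch = dataset_size / batch_size
= 44288 / 256
= 173

173


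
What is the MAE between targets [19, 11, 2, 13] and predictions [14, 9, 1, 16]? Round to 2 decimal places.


Absolute errors: [5, 2, 1, 3]
Sum of absolute errors = 11
MAE = 11 / 4 = 2.75

2.75


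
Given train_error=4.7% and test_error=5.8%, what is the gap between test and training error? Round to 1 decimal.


Generalization gap = test_error - train_error
= 5.8 - 4.7
= 1.1%
A small gap suggests good generalization.

1.1


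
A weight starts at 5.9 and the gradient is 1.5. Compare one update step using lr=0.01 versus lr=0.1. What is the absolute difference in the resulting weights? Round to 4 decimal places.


With lr=0.01: w_new = 5.9 - 0.01 * 1.5 = 5.885
With lr=0.1: w_new = 5.9 - 0.1 * 1.5 = 5.75
Absolute difference = |5.885 - 5.75|
= 0.1350

0.1350


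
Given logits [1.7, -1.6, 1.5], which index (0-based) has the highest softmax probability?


Softmax is a monotonic transformation, so it preserves the argmax.
We need to find the index of the maximum logit.
Index 0: 1.7
Index 1: -1.6
Index 2: 1.5
Maximum logit = 1.7 at index 0

0


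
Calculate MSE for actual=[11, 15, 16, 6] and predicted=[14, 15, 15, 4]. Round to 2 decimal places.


Differences: [-3, 0, 1, 2]
Squared errors: [9, 0, 1, 4]
Sum of squared errors = 14
MSE = 14 / 4 = 3.50

3.50


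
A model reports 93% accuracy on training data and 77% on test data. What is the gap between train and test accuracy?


Gap = train_accuracy - test_accuracy
= 93 - 77
= 16%
This gap suggests the model is overfitting.

16


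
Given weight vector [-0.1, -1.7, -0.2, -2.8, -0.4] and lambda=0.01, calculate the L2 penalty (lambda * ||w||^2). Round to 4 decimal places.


Squaring each weight:
(-0.1)^2 = 0.01
(-1.7)^2 = 2.89
(-0.2)^2 = 0.04
(-2.8)^2 = 7.84
(-0.4)^2 = 0.16
Sum of squares = 10.94
Penalty = 0.01 * 10.94 = 0.1094

0.1094


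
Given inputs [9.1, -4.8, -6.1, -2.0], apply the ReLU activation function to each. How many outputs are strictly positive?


ReLU(x) = max(0, x) for each element:
ReLU(9.1) = 9.1
ReLU(-4.8) = 0
ReLU(-6.1) = 0
ReLU(-2.0) = 0
Active neurons (>0): 1

1


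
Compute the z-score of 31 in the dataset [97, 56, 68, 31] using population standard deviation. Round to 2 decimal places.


Mean = (97 + 56 + 68 + 31) / 4 = 63.0
Variance = sum((x_i - mean)^2) / n = 563.5
Std = sqrt(563.5) = 23.7382
Z = (x - mean) / std
= (31 - 63.0) / 23.7382
= -32.0 / 23.7382
= -1.35

-1.35


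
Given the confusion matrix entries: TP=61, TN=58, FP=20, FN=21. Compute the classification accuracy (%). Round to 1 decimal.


Accuracy = (TP + TN) / (TP + TN + FP + FN) * 100
= (61 + 58) / (61 + 58 + 20 + 21)
= 119 / 160
= 0.7438
= 74.4%

74.4


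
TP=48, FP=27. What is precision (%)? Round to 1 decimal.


Precision = TP / (TP + FP) * 100
= 48 / (48 + 27)
= 48 / 75
= 0.64
= 64.0%

64.0


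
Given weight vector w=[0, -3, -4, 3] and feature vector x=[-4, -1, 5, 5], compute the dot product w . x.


Element-wise products:
0 * -4 = 0
-3 * -1 = 3
-4 * 5 = -20
3 * 5 = 15
Sum = 0 + 3 + -20 + 15
= -2

-2


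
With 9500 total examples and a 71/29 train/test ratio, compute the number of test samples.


Train samples = 9500 * 71% = 6745
Test samples = 9500 - 6745
= 2755

2755


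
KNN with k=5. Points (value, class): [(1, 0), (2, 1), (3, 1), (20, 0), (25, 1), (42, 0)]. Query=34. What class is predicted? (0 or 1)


Distances from query 34:
Point 42 (class 0): distance = 8
Point 25 (class 1): distance = 9
Point 20 (class 0): distance = 14
Point 3 (class 1): distance = 31
Point 2 (class 1): distance = 32
K=5 nearest neighbors: classes = [0, 1, 0, 1, 1]
Votes for class 1: 3 / 5
Majority vote => class 1

1


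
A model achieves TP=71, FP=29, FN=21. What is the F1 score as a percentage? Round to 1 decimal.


Precision = TP / (TP + FP) = 71 / 100 = 0.71
Recall = TP / (TP + FN) = 71 / 92 = 0.7717
F1 = 2 * P * R / (P + R)
= 2 * 0.71 * 0.7717 / (0.71 + 0.7717)
= 1.0959 / 1.4817
= 0.7396
As percentage: 74.0%

74.0


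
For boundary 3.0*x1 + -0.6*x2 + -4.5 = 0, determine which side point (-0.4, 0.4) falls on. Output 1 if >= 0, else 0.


Compute 3.0 * -0.4 + -0.6 * 0.4 + -4.5
= -1.2 + -0.24 + -4.5
= -5.94
Since -5.94 < 0, the point is on the negative side.

0


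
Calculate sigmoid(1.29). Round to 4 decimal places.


sigmoid(z) = 1 / (1 + exp(-z))
exp(-(1.29)) = exp(-1.29) = 0.2753
1 + 0.2753 = 1.2753
1 / 1.2753 = 0.7841

0.7841


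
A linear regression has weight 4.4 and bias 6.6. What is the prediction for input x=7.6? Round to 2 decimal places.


y = 4.4 * 7.6 + (6.6)
= 33.44 + (6.6)
= 40.04

40.04


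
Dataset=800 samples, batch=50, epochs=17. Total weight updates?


Iterations per epoch = 800 / 50 = 16
Total updates = iterations_per_epoch * epochs
= 16 * 17
= 272

272


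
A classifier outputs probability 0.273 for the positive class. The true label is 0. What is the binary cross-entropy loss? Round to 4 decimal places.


For y=0: Loss = -log(1-p)
= -log(1 - 0.273)
= -log(0.727)
= -(-0.3188)
= 0.3188

0.3188


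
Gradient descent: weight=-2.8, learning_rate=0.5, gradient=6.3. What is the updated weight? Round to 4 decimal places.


w_new = w_old - lr * gradient
= -2.8 - 0.5 * 6.3
= -2.8 - (3.15)
= -5.9500

-5.9500


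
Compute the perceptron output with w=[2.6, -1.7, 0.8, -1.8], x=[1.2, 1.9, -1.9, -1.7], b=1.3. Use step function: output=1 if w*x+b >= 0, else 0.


z = w . x + b
= 2.6*1.2 + -1.7*1.9 + 0.8*-1.9 + -1.8*-1.7 + 1.3
= 3.12 + -3.23 + -1.52 + 3.06 + 1.3
= 1.43 + 1.3
= 2.73
Since z = 2.73 >= 0, output = 1

1


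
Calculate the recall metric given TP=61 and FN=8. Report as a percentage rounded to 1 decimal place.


Recall = TP / (TP + FN) * 100
= 61 / (61 + 8)
= 61 / 69
= 0.8841
= 88.4%

88.4


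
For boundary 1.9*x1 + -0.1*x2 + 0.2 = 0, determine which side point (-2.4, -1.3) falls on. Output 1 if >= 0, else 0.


Compute 1.9 * -2.4 + -0.1 * -1.3 + 0.2
= -4.56 + 0.13 + 0.2
= -4.23
Since -4.23 < 0, the point is on the negative side.

0


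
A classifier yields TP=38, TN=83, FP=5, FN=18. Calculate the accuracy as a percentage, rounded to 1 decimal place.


Accuracy = (TP + TN) / (TP + TN + FP + FN) * 100
= (38 + 83) / (38 + 83 + 5 + 18)
= 121 / 144
= 0.8403
= 84.0%

84.0


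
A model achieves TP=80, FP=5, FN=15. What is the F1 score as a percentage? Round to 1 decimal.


Precision = TP / (TP + FP) = 80 / 85 = 0.9412
Recall = TP / (TP + FN) = 80 / 95 = 0.8421
F1 = 2 * P * R / (P + R)
= 2 * 0.9412 * 0.8421 / (0.9412 + 0.8421)
= 1.5851 / 1.7833
= 0.8889
As percentage: 88.9%

88.9


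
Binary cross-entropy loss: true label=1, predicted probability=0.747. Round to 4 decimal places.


For y=1: Loss = -log(p)
= -log(0.747)
= -(-0.2917)
= 0.2917

0.2917


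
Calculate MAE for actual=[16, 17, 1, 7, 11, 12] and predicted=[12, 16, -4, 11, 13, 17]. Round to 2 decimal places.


Absolute errors: [4, 1, 5, 4, 2, 5]
Sum of absolute errors = 21
MAE = 21 / 6 = 3.50

3.50


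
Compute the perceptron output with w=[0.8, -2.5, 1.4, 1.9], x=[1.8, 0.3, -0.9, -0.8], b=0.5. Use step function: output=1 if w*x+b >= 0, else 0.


z = w . x + b
= 0.8*1.8 + -2.5*0.3 + 1.4*-0.9 + 1.9*-0.8 + 0.5
= 1.44 + -0.75 + -1.26 + -1.52 + 0.5
= -2.09 + 0.5
= -1.59
Since z = -1.59 < 0, output = 0

0


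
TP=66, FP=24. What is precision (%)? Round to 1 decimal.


Precision = TP / (TP + FP) * 100
= 66 / (66 + 24)
= 66 / 90
= 0.7333
= 73.3%

73.3


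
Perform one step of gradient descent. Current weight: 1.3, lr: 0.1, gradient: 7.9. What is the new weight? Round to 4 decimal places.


w_new = w_old - lr * gradient
= 1.3 - 0.1 * 7.9
= 1.3 - (0.79)
= 0.5100

0.5100


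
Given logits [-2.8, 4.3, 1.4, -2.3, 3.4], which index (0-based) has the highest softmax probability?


Softmax is a monotonic transformation, so it preserves the argmax.
We need to find the index of the maximum logit.
Index 0: -2.8
Index 1: 4.3
Index 2: 1.4
Index 3: -2.3
Index 4: 3.4
Maximum logit = 4.3 at index 1

1


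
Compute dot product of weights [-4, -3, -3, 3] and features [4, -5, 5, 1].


Element-wise products:
-4 * 4 = -16
-3 * -5 = 15
-3 * 5 = -15
3 * 1 = 3
Sum = -16 + 15 + -15 + 3
= -13

-13


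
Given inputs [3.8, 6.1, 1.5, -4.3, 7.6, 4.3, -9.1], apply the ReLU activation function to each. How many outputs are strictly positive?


ReLU(x) = max(0, x) for each element:
ReLU(3.8) = 3.8
ReLU(6.1) = 6.1
ReLU(1.5) = 1.5
ReLU(-4.3) = 0
ReLU(7.6) = 7.6
ReLU(4.3) = 4.3
ReLU(-9.1) = 0
Active neurons (>0): 5

5


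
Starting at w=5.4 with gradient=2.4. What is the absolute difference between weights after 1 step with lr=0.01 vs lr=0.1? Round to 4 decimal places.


With lr=0.01: w_new = 5.4 - 0.01 * 2.4 = 5.376
With lr=0.1: w_new = 5.4 - 0.1 * 2.4 = 5.16
Absolute difference = |5.376 - 5.16|
= 0.2160

0.2160


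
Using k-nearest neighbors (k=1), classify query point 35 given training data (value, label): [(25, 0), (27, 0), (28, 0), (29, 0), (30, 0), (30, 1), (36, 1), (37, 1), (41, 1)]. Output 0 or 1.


Distances from query 35:
Point 36 (class 1): distance = 1
K=1 nearest neighbors: classes = [1]
Votes for class 1: 1 / 1
Majority vote => class 1

1


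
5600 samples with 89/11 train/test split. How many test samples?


Train samples = 5600 * 89% = 4984
Test samples = 5600 - 4984
= 616

616


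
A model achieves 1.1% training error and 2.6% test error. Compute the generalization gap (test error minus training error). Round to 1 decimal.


Generalization gap = test_error - train_error
= 2.6 - 1.1
= 1.5%
A small gap suggests good generalization.

1.5


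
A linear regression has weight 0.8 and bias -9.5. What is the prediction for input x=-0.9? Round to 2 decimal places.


y = 0.8 * -0.9 + (-9.5)
= -0.72 + (-9.5)
= -10.22

-10.22


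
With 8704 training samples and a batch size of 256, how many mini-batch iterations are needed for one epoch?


Iterations per epoch = dataset_size / batch_size
= 8704 / 256
= 34

34


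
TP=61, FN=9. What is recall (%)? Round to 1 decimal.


Recall = TP / (TP + FN) * 100
= 61 / (61 + 9)
= 61 / 70
= 0.8714
= 87.1%

87.1


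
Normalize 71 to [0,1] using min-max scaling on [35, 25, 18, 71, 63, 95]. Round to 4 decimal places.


Min = 18, Max = 95
Range = 95 - 18 = 77
Scaled = (x - min) / (max - min)
= (71 - 18) / 77
= 53 / 77
= 0.6883

0.6883


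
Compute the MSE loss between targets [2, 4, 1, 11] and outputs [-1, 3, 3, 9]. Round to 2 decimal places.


Differences: [3, 1, -2, 2]
Squared errors: [9, 1, 4, 4]
Sum of squared errors = 18
MSE = 18 / 4 = 4.50

4.50


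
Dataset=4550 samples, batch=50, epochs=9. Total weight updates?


Iterations per epoch = 4550 / 50 = 91
Total updates = iterations_per_epoch * epochs
= 91 * 9
= 819

819


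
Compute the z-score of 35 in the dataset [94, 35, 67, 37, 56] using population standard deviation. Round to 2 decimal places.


Mean = (94 + 35 + 67 + 37 + 56) / 5 = 57.8
Variance = sum((x_i - mean)^2) / n = 470.16
Std = sqrt(470.16) = 21.6832
Z = (x - mean) / std
= (35 - 57.8) / 21.6832
= -22.8 / 21.6832
= -1.05

-1.05


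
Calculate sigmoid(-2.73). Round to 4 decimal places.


sigmoid(z) = 1 / (1 + exp(-z))
exp(-(-2.73)) = exp(2.73) = 15.3329
1 + 15.3329 = 16.3329
1 / 16.3329 = 0.0612

0.0612


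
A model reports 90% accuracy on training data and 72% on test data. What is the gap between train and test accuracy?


Gap = train_accuracy - test_accuracy
= 90 - 72
= 18%
This gap suggests the model is overfitting.

18


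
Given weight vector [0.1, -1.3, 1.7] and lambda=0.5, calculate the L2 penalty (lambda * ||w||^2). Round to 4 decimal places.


Squaring each weight:
0.1^2 = 0.01
(-1.3)^2 = 1.69
1.7^2 = 2.89
Sum of squares = 4.59
Penalty = 0.5 * 4.59 = 2.2950

2.2950


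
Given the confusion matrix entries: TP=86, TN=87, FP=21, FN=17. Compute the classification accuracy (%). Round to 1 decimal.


Accuracy = (TP + TN) / (TP + TN + FP + FN) * 100
= (86 + 87) / (86 + 87 + 21 + 17)
= 173 / 211
= 0.8199
= 82.0%

82.0


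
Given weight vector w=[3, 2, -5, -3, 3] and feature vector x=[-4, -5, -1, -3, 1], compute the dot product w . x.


Element-wise products:
3 * -4 = -12
2 * -5 = -10
-5 * -1 = 5
-3 * -3 = 9
3 * 1 = 3
Sum = -12 + -10 + 5 + 9 + 3
= -5

-5


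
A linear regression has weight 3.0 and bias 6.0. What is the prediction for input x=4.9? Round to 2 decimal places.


y = 3.0 * 4.9 + (6.0)
= 14.7 + (6.0)
= 20.70

20.70


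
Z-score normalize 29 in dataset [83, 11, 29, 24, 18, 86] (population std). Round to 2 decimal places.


Mean = (83 + 11 + 29 + 24 + 18 + 86) / 6 = 41.8333
Variance = sum((x_i - mean)^2) / n = 941.1389
Std = sqrt(941.1389) = 30.678
Z = (x - mean) / std
= (29 - 41.8333) / 30.678
= -12.8333 / 30.678
= -0.42

-0.42


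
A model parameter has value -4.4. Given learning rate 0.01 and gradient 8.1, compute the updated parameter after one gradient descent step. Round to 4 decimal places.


w_new = w_old - lr * gradient
= -4.4 - 0.01 * 8.1
= -4.4 - (0.081)
= -4.4810

-4.4810


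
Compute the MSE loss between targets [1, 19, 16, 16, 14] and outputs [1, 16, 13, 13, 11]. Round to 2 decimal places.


Differences: [0, 3, 3, 3, 3]
Squared errors: [0, 9, 9, 9, 9]
Sum of squared errors = 36
MSE = 36 / 5 = 7.20

7.20


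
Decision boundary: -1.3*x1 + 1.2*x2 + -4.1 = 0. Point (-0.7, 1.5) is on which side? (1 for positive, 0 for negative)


Compute -1.3 * -0.7 + 1.2 * 1.5 + -4.1
= 0.91 + 1.8 + -4.1
= -1.39
Since -1.39 < 0, the point is on the negative side.

0


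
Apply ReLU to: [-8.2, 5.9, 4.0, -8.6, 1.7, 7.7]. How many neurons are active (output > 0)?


ReLU(x) = max(0, x) for each element:
ReLU(-8.2) = 0
ReLU(5.9) = 5.9
ReLU(4.0) = 4.0
ReLU(-8.6) = 0
ReLU(1.7) = 1.7
ReLU(7.7) = 7.7
Active neurons (>0): 4

4


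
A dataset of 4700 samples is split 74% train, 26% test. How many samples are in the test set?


Train samples = 4700 * 74% = 3478
Test samples = 4700 - 3478
= 1222

1222


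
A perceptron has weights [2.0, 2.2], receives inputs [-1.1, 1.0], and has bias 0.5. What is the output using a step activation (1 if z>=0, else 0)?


z = w . x + b
= 2.0*-1.1 + 2.2*1.0 + 0.5
= -2.2 + 2.2 + 0.5
= 0.0 + 0.5
= 0.5
Since z = 0.5 >= 0, output = 1

1


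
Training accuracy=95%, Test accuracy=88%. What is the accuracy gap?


Gap = train_accuracy - test_accuracy
= 95 - 88
= 7%
This moderate gap may indicate mild overfitting.

7


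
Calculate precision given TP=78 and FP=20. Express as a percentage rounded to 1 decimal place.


Precision = TP / (TP + FP) * 100
= 78 / (78 + 20)
= 78 / 98
= 0.7959
= 79.6%

79.6


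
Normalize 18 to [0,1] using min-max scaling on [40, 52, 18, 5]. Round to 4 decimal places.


Min = 5, Max = 52
Range = 52 - 5 = 47
Scaled = (x - min) / (max - min)
= (18 - 5) / 47
= 13 / 47
= 0.2766

0.2766


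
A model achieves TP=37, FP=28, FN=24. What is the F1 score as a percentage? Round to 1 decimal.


Precision = TP / (TP + FP) = 37 / 65 = 0.5692
Recall = TP / (TP + FN) = 37 / 61 = 0.6066
F1 = 2 * P * R / (P + R)
= 2 * 0.5692 * 0.6066 / (0.5692 + 0.6066)
= 0.6905 / 1.1758
= 0.5873
As percentage: 58.7%

58.7


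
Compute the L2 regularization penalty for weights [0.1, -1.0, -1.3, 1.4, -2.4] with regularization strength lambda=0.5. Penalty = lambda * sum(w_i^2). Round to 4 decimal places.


Squaring each weight:
0.1^2 = 0.01
(-1.0)^2 = 1.0
(-1.3)^2 = 1.69
1.4^2 = 1.96
(-2.4)^2 = 5.76
Sum of squares = 10.42
Penalty = 0.5 * 10.42 = 5.2100

5.2100


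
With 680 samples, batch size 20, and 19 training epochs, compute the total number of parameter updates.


Iterations per epoch = 680 / 20 = 34
Total updates = iterations_per_epoch * epochs
= 34 * 19
= 646

646


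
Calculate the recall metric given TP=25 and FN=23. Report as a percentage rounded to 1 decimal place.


Recall = TP / (TP + FN) * 100
= 25 / (25 + 23)
= 25 / 48
= 0.5208
= 52.1%

52.1


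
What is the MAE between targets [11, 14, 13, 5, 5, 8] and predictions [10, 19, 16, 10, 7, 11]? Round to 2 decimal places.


Absolute errors: [1, 5, 3, 5, 2, 3]
Sum of absolute errors = 19
MAE = 19 / 6 = 3.17

3.17


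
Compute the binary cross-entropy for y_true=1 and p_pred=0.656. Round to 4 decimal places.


For y=1: Loss = -log(p)
= -log(0.656)
= -(-0.4216)
= 0.4216

0.4216


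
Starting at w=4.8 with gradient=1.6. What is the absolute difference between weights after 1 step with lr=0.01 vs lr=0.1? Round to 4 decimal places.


With lr=0.01: w_new = 4.8 - 0.01 * 1.6 = 4.784
With lr=0.1: w_new = 4.8 - 0.1 * 1.6 = 4.64
Absolute difference = |4.784 - 4.64|
= 0.1440

0.1440


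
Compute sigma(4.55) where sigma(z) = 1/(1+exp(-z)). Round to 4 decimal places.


sigmoid(z) = 1 / (1 + exp(-z))
exp(-(4.55)) = exp(-4.55) = 0.0106
1 + 0.0106 = 1.0106
1 / 1.0106 = 0.9895

0.9895


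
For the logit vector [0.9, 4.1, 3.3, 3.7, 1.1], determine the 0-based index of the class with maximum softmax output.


Softmax is a monotonic transformation, so it preserves the argmax.
We need to find the index of the maximum logit.
Index 0: 0.9
Index 1: 4.1
Index 2: 3.3
Index 3: 3.7
Index 4: 1.1
Maximum logit = 4.1 at index 1

1


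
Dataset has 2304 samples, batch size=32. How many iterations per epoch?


Iterations per epoch = dataset_size / batch_size
= 2304 / 32
= 72

72


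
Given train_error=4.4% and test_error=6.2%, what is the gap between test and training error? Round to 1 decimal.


Generalization gap = test_error - train_error
= 6.2 - 4.4
= 1.8%
A small gap suggests good generalization.

1.8


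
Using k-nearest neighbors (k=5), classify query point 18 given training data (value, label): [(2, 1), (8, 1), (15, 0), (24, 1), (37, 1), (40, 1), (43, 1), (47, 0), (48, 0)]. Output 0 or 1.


Distances from query 18:
Point 15 (class 0): distance = 3
Point 24 (class 1): distance = 6
Point 8 (class 1): distance = 10
Point 2 (class 1): distance = 16
Point 37 (class 1): distance = 19
K=5 nearest neighbors: classes = [0, 1, 1, 1, 1]
Votes for class 1: 4 / 5
Majority vote => class 1

1


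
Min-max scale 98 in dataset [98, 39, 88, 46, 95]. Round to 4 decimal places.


Min = 39, Max = 98
Range = 98 - 39 = 59
Scaled = (x - min) / (max - min)
= (98 - 39) / 59
= 59 / 59
= 1.0000

1.0000


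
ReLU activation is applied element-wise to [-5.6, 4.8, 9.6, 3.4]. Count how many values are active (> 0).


ReLU(x) = max(0, x) for each element:
ReLU(-5.6) = 0
ReLU(4.8) = 4.8
ReLU(9.6) = 9.6
ReLU(3.4) = 3.4
Active neurons (>0): 3

3


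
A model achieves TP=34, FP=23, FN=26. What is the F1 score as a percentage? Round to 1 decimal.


Precision = TP / (TP + FP) = 34 / 57 = 0.5965
Recall = TP / (TP + FN) = 34 / 60 = 0.5667
F1 = 2 * P * R / (P + R)
= 2 * 0.5965 * 0.5667 / (0.5965 + 0.5667)
= 0.676 / 1.1632
= 0.5812
As percentage: 58.1%

58.1


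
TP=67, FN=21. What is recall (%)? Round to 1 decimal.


Recall = TP / (TP + FN) * 100
= 67 / (67 + 21)
= 67 / 88
= 0.7614
= 76.1%

76.1


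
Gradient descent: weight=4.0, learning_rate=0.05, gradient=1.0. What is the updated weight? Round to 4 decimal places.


w_new = w_old - lr * gradient
= 4.0 - 0.05 * 1.0
= 4.0 - (0.05)
= 3.9500

3.9500


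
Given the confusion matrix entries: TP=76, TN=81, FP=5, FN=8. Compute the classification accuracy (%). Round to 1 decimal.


Accuracy = (TP + TN) / (TP + TN + FP + FN) * 100
= (76 + 81) / (76 + 81 + 5 + 8)
= 157 / 170
= 0.9235
= 92.4%

92.4


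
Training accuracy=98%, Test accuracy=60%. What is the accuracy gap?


Gap = train_accuracy - test_accuracy
= 98 - 60
= 38%
This large gap strongly indicates overfitting.

38


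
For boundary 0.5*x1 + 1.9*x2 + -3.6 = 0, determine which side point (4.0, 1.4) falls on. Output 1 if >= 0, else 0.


Compute 0.5 * 4.0 + 1.9 * 1.4 + -3.6
= 2.0 + 2.66 + -3.6
= 1.06
Since 1.06 >= 0, the point is on the positive side.

1


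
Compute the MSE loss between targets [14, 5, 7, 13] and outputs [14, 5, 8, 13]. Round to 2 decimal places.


Differences: [0, 0, -1, 0]
Squared errors: [0, 0, 1, 0]
Sum of squared errors = 1
MSE = 1 / 4 = 0.25

0.25


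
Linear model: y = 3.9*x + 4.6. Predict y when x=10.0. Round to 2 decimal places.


y = 3.9 * 10.0 + (4.6)
= 39.0 + (4.6)
= 43.60

43.60


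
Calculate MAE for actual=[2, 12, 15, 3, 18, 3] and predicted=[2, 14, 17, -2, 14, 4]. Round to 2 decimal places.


Absolute errors: [0, 2, 2, 5, 4, 1]
Sum of absolute errors = 14
MAE = 14 / 6 = 2.33

2.33


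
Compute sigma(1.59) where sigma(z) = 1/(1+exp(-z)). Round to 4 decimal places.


sigmoid(z) = 1 / (1 + exp(-z))
exp(-(1.59)) = exp(-1.59) = 0.2039
1 + 0.2039 = 1.2039
1 / 1.2039 = 0.8306

0.8306


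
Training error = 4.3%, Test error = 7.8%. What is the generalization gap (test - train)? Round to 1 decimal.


Generalization gap = test_error - train_error
= 7.8 - 4.3
= 3.5%
A moderate gap.

3.5


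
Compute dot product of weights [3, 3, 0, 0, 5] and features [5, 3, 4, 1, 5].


Element-wise products:
3 * 5 = 15
3 * 3 = 9
0 * 4 = 0
0 * 1 = 0
5 * 5 = 25
Sum = 15 + 9 + 0 + 0 + 25
= 49

49


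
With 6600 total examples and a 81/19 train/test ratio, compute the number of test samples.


Train samples = 6600 * 81% = 5346
Test samples = 6600 - 5346
= 1254

1254


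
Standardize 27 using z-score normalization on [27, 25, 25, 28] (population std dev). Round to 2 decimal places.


Mean = (27 + 25 + 25 + 28) / 4 = 26.25
Variance = sum((x_i - mean)^2) / n = 1.6875
Std = sqrt(1.6875) = 1.299
Z = (x - mean) / std
= (27 - 26.25) / 1.299
= 0.75 / 1.299
= 0.58

0.58


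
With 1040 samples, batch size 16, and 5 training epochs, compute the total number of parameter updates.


Iterations per epoch = 1040 / 16 = 65
Total updates = iterations_per_epoch * epochs
= 65 * 5
= 325

325


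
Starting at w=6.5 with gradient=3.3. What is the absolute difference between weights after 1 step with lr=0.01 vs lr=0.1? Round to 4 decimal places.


With lr=0.01: w_new = 6.5 - 0.01 * 3.3 = 6.467
With lr=0.1: w_new = 6.5 - 0.1 * 3.3 = 6.17
Absolute difference = |6.467 - 6.17|
= 0.2970

0.2970


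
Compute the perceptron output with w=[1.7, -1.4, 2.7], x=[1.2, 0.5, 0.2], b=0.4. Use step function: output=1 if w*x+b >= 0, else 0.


z = w . x + b
= 1.7*1.2 + -1.4*0.5 + 2.7*0.2 + 0.4
= 2.04 + -0.7 + 0.54 + 0.4
= 1.88 + 0.4
= 2.28
Since z = 2.28 >= 0, output = 1

1


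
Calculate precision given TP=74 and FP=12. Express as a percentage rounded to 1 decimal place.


Precision = TP / (TP + FP) * 100
= 74 / (74 + 12)
= 74 / 86
= 0.8605
= 86.0%

86.0


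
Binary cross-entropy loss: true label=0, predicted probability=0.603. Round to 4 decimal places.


For y=0: Loss = -log(1-p)
= -log(1 - 0.603)
= -log(0.397)
= -(-0.9238)
= 0.9238

0.9238


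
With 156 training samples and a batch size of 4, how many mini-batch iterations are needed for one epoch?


Iterations per epoch = dataset_size / batch_size
= 156 / 4
= 39

39


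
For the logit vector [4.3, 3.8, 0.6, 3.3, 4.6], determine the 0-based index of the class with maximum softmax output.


Softmax is a monotonic transformation, so it preserves the argmax.
We need to find the index of the maximum logit.
Index 0: 4.3
Index 1: 3.8
Index 2: 0.6
Index 3: 3.3
Index 4: 4.6
Maximum logit = 4.6 at index 4

4


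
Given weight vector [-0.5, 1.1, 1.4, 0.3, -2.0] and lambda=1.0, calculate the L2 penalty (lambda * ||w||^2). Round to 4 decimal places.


Squaring each weight:
(-0.5)^2 = 0.25
1.1^2 = 1.21
1.4^2 = 1.96
0.3^2 = 0.09
(-2.0)^2 = 4.0
Sum of squares = 7.51
Penalty = 1.0 * 7.51 = 7.5100

7.5100


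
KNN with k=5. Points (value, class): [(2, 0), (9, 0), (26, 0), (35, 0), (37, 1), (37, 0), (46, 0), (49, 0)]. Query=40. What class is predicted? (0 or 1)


Distances from query 40:
Point 37 (class 0): distance = 3
Point 37 (class 1): distance = 3
Point 35 (class 0): distance = 5
Point 46 (class 0): distance = 6
Point 49 (class 0): distance = 9
K=5 nearest neighbors: classes = [0, 1, 0, 0, 0]
Votes for class 1: 1 / 5
Majority vote => class 0

0


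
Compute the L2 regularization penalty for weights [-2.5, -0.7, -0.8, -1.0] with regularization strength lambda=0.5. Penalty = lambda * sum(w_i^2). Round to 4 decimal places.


Squaring each weight:
(-2.5)^2 = 6.25
(-0.7)^2 = 0.49
(-0.8)^2 = 0.64
(-1.0)^2 = 1.0
Sum of squares = 8.38
Penalty = 0.5 * 8.38 = 4.1900

4.1900


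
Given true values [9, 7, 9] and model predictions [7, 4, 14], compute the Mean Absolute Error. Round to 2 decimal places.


Absolute errors: [2, 3, 5]
Sum of absolute errors = 10
MAE = 10 / 3 = 3.33

3.33


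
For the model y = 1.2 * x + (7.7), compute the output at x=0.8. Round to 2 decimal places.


y = 1.2 * 0.8 + (7.7)
= 0.96 + (7.7)
= 8.66

8.66


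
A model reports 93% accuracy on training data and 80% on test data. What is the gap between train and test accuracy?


Gap = train_accuracy - test_accuracy
= 93 - 80
= 13%
This gap suggests the model is overfitting.

13


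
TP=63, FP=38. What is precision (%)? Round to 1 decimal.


Precision = TP / (TP + FP) * 100
= 63 / (63 + 38)
= 63 / 101
= 0.6238
= 62.4%

62.4


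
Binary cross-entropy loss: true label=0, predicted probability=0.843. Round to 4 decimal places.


For y=0: Loss = -log(1-p)
= -log(1 - 0.843)
= -log(0.157)
= -(-1.8515)
= 1.8515

1.8515


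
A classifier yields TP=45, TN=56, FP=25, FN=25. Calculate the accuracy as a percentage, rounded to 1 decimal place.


Accuracy = (TP + TN) / (TP + TN + FP + FN) * 100
= (45 + 56) / (45 + 56 + 25 + 25)
= 101 / 151
= 0.6689
= 66.9%

66.9


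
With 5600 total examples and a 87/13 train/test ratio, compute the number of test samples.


Train samples = 5600 * 87% = 4872
Test samples = 5600 - 4872
= 728

728


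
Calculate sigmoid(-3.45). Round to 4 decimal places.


sigmoid(z) = 1 / (1 + exp(-z))
exp(-(-3.45)) = exp(3.45) = 31.5004
1 + 31.5004 = 32.5004
1 / 32.5004 = 0.0308

0.0308


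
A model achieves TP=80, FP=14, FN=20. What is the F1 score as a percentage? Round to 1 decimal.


Precision = TP / (TP + FP) = 80 / 94 = 0.8511
Recall = TP / (TP + FN) = 80 / 100 = 0.8
F1 = 2 * P * R / (P + R)
= 2 * 0.8511 * 0.8 / (0.8511 + 0.8)
= 1.3617 / 1.6511
= 0.8247
As percentage: 82.5%

82.5


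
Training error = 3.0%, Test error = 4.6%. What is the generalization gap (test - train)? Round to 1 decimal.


Generalization gap = test_error - train_error
= 4.6 - 3.0
= 1.6%
A small gap suggests good generalization.

1.6


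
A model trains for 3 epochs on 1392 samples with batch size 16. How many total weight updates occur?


Iterations per epoch = 1392 / 16 = 87
Total updates = iterations_per_epoch * epochs
= 87 * 3
= 261

261


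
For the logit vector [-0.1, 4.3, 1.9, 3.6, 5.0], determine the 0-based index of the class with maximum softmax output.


Softmax is a monotonic transformation, so it preserves the argmax.
We need to find the index of the maximum logit.
Index 0: -0.1
Index 1: 4.3
Index 2: 1.9
Index 3: 3.6
Index 4: 5.0
Maximum logit = 5.0 at index 4

4


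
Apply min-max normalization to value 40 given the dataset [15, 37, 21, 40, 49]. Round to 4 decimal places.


Min = 15, Max = 49
Range = 49 - 15 = 34
Scaled = (x - min) / (max - min)
= (40 - 15) / 34
= 25 / 34
= 0.7353

0.7353


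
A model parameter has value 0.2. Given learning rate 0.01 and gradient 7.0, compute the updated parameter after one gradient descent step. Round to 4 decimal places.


w_new = w_old - lr * gradient
= 0.2 - 0.01 * 7.0
= 0.2 - (0.07)
= 0.1300

0.1300


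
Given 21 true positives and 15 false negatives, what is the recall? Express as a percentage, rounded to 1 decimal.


Recall = TP / (TP + FN) * 100
= 21 / (21 + 15)
= 21 / 36
= 0.5833
= 58.3%

58.3


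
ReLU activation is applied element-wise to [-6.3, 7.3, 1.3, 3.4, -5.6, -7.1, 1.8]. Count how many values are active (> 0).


ReLU(x) = max(0, x) for each element:
ReLU(-6.3) = 0
ReLU(7.3) = 7.3
ReLU(1.3) = 1.3
ReLU(3.4) = 3.4
ReLU(-5.6) = 0
ReLU(-7.1) = 0
ReLU(1.8) = 1.8
Active neurons (>0): 4

4


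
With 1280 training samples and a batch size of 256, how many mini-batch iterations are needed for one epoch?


Iterations per epoch = dataset_size / batch_size
= 1280 / 256
= 5

5


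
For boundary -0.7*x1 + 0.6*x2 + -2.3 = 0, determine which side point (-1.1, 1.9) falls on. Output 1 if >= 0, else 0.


Compute -0.7 * -1.1 + 0.6 * 1.9 + -2.3
= 0.77 + 1.14 + -2.3
= -0.39
Since -0.39 < 0, the point is on the negative side.

0


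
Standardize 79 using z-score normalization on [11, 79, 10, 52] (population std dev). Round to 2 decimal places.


Mean = (11 + 79 + 10 + 52) / 4 = 38.0
Variance = sum((x_i - mean)^2) / n = 847.5
Std = sqrt(847.5) = 29.1119
Z = (x - mean) / std
= (79 - 38.0) / 29.1119
= 41.0 / 29.1119
= 1.41

1.41


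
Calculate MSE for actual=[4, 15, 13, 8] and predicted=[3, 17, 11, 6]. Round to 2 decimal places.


Differences: [1, -2, 2, 2]
Squared errors: [1, 4, 4, 4]
Sum of squared errors = 13
MSE = 13 / 4 = 3.25

3.25


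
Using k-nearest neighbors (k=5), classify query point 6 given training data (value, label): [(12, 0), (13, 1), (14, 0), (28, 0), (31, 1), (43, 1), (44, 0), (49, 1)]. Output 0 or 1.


Distances from query 6:
Point 12 (class 0): distance = 6
Point 13 (class 1): distance = 7
Point 14 (class 0): distance = 8
Point 28 (class 0): distance = 22
Point 31 (class 1): distance = 25
K=5 nearest neighbors: classes = [0, 1, 0, 0, 1]
Votes for class 1: 2 / 5
Majority vote => class 0

0


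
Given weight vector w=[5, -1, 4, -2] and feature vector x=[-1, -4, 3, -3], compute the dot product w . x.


Element-wise products:
5 * -1 = -5
-1 * -4 = 4
4 * 3 = 12
-2 * -3 = 6
Sum = -5 + 4 + 12 + 6
= 17

17


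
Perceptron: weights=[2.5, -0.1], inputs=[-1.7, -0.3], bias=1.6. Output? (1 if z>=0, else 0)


z = w . x + b
= 2.5*-1.7 + -0.1*-0.3 + 1.6
= -4.25 + 0.03 + 1.6
= -4.22 + 1.6
= -2.62
Since z = -2.62 < 0, output = 0

0
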